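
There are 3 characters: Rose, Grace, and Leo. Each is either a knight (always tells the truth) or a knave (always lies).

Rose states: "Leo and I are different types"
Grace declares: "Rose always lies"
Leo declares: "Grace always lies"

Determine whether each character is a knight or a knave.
Rose is a knave.
Grace is a knight.
Leo is a knave.

Verification:
- Rose (knave) says "Leo and I are different types" - this is FALSE (a lie) because Rose is a knave and Leo is a knave.
- Grace (knight) says "Rose always lies" - this is TRUE because Rose is a knave.
- Leo (knave) says "Grace always lies" - this is FALSE (a lie) because Grace is a knight.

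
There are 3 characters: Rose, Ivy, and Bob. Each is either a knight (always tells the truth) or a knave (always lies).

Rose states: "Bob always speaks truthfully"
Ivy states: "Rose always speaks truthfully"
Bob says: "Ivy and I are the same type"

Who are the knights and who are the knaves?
Rose is a knight.
Ivy is a knight.
Bob is a knight.

Verification:
- Rose (knight) says "Bob always speaks truthfully" - this is TRUE because Bob is a knight.
- Ivy (knight) says "Rose always speaks truthfully" - this is TRUE because Rose is a knight.
- Bob (knight) says "Ivy and I are the same type" - this is TRUE because Bob is a knight and Ivy is a knight.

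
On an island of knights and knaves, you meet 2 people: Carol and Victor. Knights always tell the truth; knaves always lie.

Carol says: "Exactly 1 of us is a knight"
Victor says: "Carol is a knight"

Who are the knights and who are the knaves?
Carol is a knave.
Victor is a knave.

Verification:
- Carol (knave) says "Exactly 1 of us is a knight" - this is FALSE (a lie) because there are 0 knights.
- Victor (knave) says "Carol is a knight" - this is FALSE (a lie) because Carol is a knave.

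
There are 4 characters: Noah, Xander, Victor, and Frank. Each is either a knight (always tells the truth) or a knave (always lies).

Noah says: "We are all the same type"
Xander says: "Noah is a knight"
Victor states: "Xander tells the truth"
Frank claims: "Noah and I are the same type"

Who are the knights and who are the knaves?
Noah is a knight.
Xander is a knight.
Victor is a knight.
Frank is a knight.

Verification:
- Noah (knight) says "We are all the same type" - this is TRUE because Noah, Xander, Victor, and Frank are knights.
- Xander (knight) says "Noah is a knight" - this is TRUE because Noah is a knight.
- Victor (knight) says "Xander tells the truth" - this is TRUE because Xander is a knight.
- Frank (knight) says "Noah and I are the same type" - this is TRUE because Frank is a knight and Noah is a knight.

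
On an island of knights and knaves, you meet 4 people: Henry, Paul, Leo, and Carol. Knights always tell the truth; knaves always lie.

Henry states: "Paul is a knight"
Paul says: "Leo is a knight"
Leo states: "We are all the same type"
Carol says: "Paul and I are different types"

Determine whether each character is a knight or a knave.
Henry is a knave.
Paul is a knave.
Leo is a knave.
Carol is a knight.

Verification:
- Henry (knave) says "Paul is a knight" - this is FALSE (a lie) because Paul is a knave.
- Paul (knave) says "Leo is a knight" - this is FALSE (a lie) because Leo is a knave.
- Leo (knave) says "We are all the same type" - this is FALSE (a lie) because Carol is a knight and Henry, Paul, and Leo are knaves.
- Carol (knight) says "Paul and I are different types" - this is TRUE because Carol is a knight and Paul is a knave.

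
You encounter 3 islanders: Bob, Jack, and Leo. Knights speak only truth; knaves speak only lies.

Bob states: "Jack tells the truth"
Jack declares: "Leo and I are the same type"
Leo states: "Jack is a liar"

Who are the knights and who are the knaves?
Bob is a knave.
Jack is a knave.
Leo is a knight.

Verification:
- Bob (knave) says "Jack tells the truth" - this is FALSE (a lie) because Jack is a knave.
- Jack (knave) says "Leo and I are the same type" - this is FALSE (a lie) because Jack is a knave and Leo is a knight.
- Leo (knight) says "Jack is a liar" - this is TRUE because Jack is a knave.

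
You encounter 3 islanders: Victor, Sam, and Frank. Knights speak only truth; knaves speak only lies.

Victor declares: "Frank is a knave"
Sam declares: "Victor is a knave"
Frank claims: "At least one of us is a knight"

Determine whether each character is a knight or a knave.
Victor is a knave.
Sam is a knight.
Frank is a knight.

Verification:
- Victor (knave) says "Frank is a knave" - this is FALSE (a lie) because Frank is a knight.
- Sam (knight) says "Victor is a knave" - this is TRUE because Victor is a knave.
- Frank (knight) says "At least one of us is a knight" - this is TRUE because Sam and Frank are knights.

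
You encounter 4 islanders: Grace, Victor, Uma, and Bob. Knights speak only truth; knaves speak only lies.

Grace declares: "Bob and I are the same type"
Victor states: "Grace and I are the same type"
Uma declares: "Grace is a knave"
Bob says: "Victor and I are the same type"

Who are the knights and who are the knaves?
Grace is a knight.
Victor is a knight.
Uma is a knave.
Bob is a knight.

Verification:
- Grace (knight) says "Bob and I are the same type" - this is TRUE because Grace is a knight and Bob is a knight.
- Victor (knight) says "Grace and I are the same type" - this is TRUE because Victor is a knight and Grace is a knight.
- Uma (knave) says "Grace is a knave" - this is FALSE (a lie) because Grace is a knight.
- Bob (knight) says "Victor and I are the same type" - this is TRUE because Bob is a knight and Victor is a knight.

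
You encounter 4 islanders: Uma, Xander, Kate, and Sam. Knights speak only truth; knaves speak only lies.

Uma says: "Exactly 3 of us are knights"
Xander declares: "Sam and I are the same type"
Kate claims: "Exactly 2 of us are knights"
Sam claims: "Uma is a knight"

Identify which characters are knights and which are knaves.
Uma is a knight.
Xander is a knight.
Kate is a knave.
Sam is a knight.

Verification:
- Uma (knight) says "Exactly 3 of us are knights" - this is TRUE because there are 3 knights.
- Xander (knight) says "Sam and I are the same type" - this is TRUE because Xander is a knight and Sam is a knight.
- Kate (knave) says "Exactly 2 of us are knights" - this is FALSE (a lie) because there are 3 knights.
- Sam (knight) says "Uma is a knight" - this is TRUE because Uma is a knight.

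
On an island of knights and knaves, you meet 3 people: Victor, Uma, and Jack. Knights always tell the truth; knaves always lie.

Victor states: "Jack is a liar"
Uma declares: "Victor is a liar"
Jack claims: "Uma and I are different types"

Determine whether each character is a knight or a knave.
Victor is a knight.
Uma is a knave.
Jack is a knave.

Verification:
- Victor (knight) says "Jack is a liar" - this is TRUE because Jack is a knave.
- Uma (knave) says "Victor is a liar" - this is FALSE (a lie) because Victor is a knight.
- Jack (knave) says "Uma and I are different types" - this is FALSE (a lie) because Jack is a knave and Uma is a knave.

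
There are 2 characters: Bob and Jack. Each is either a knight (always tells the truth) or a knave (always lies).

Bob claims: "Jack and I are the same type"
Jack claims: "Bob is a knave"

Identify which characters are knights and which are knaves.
Bob is a knave.
Jack is a knight.

Verification:
- Bob (knave) says "Jack and I are the same type" - this is FALSE (a lie) because Bob is a knave and Jack is a knight.
- Jack (knight) says "Bob is a knave" - this is TRUE because Bob is a knave.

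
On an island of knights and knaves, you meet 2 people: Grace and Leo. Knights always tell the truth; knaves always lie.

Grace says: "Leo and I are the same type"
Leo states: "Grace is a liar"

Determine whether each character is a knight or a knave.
Grace is a knave.
Leo is a knight.

Verification:
- Grace (knave) says "Leo and I are the same type" - this is FALSE (a lie) because Grace is a knave and Leo is a knight.
- Leo (knight) says "Grace is a liar" - this is TRUE because Grace is a knave.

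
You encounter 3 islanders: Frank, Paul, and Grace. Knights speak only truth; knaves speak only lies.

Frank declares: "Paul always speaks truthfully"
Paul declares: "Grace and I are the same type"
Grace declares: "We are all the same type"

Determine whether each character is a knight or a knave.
Frank is a knight.
Paul is a knight.
Grace is a knight.

Verification:
- Frank (knight) says "Paul always speaks truthfully" - this is TRUE because Paul is a knight.
- Paul (knight) says "Grace and I are the same type" - this is TRUE because Paul is a knight and Grace is a knight.
- Grace (knight) says "We are all the same type" - this is TRUE because Frank, Paul, and Grace are knights.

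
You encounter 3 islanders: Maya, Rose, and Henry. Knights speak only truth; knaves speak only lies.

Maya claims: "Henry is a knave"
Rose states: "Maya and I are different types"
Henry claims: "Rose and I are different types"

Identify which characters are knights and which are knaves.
Maya is a knave.
Rose is a knave.
Henry is a knight.

Verification:
- Maya (knave) says "Henry is a knave" - this is FALSE (a lie) because Henry is a knight.
- Rose (knave) says "Maya and I are different types" - this is FALSE (a lie) because Rose is a knave and Maya is a knave.
- Henry (knight) says "Rose and I are different types" - this is TRUE because Henry is a knight and Rose is a knave.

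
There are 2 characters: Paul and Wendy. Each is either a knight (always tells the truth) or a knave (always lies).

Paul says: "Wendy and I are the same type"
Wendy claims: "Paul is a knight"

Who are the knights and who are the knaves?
Paul is a knight.
Wendy is a knight.

Verification:
- Paul (knight) says "Wendy and I are the same type" - this is TRUE because Paul is a knight and Wendy is a knight.
- Wendy (knight) says "Paul is a knight" - this is TRUE because Paul is a knight.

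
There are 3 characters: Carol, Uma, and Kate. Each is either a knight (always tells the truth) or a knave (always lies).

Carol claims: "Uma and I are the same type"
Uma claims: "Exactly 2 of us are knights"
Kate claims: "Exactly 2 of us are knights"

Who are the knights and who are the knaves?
Carol is a knave.
Uma is a knight.
Kate is a knight.

Verification:
- Carol (knave) says "Uma and I are the same type" - this is FALSE (a lie) because Carol is a knave and Uma is a knight.
- Uma (knight) says "Exactly 2 of us are knights" - this is TRUE because there are 2 knights.
- Kate (knight) says "Exactly 2 of us are knights" - this is TRUE because there are 2 knights.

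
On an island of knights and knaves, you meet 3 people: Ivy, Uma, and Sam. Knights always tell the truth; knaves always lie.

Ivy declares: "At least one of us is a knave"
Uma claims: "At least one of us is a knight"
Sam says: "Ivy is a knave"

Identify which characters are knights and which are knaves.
Ivy is a knight.
Uma is a knight.
Sam is a knave.

Verification:
- Ivy (knight) says "At least one of us is a knave" - this is TRUE because Sam is a knave.
- Uma (knight) says "At least one of us is a knight" - this is TRUE because Ivy and Uma are knights.
- Sam (knave) says "Ivy is a knave" - this is FALSE (a lie) because Ivy is a knight.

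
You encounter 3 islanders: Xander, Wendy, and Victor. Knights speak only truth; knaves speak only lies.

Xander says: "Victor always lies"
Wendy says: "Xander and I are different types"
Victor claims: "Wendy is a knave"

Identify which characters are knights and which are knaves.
Xander is a knave.
Wendy is a knave.
Victor is a knight.

Verification:
- Xander (knave) says "Victor always lies" - this is FALSE (a lie) because Victor is a knight.
- Wendy (knave) says "Xander and I are different types" - this is FALSE (a lie) because Wendy is a knave and Xander is a knave.
- Victor (knight) says "Wendy is a knave" - this is TRUE because Wendy is a knave.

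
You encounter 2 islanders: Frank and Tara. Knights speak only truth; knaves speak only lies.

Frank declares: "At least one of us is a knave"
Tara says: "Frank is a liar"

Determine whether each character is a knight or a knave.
Frank is a knight.
Tara is a knave.

Verification:
- Frank (knight) says "At least one of us is a knave" - this is TRUE because Tara is a knave.
- Tara (knave) says "Frank is a liar" - this is FALSE (a lie) because Frank is a knight.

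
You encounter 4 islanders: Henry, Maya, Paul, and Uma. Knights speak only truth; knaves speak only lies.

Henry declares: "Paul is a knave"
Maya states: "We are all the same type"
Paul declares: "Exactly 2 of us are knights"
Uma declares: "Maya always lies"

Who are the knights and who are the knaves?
Henry is a knave.
Maya is a knave.
Paul is a knight.
Uma is a knight.

Verification:
- Henry (knave) says "Paul is a knave" - this is FALSE (a lie) because Paul is a knight.
- Maya (knave) says "We are all the same type" - this is FALSE (a lie) because Paul and Uma are knights and Henry and Maya are knaves.
- Paul (knight) says "Exactly 2 of us are knights" - this is TRUE because there are 2 knights.
- Uma (knight) says "Maya always lies" - this is TRUE because Maya is a knave.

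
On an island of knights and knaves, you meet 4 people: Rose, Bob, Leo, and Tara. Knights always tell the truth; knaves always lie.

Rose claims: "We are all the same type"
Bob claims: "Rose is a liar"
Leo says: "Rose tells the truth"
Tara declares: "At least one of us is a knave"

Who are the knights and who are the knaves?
Rose is a knave.
Bob is a knight.
Leo is a knave.
Tara is a knight.

Verification:
- Rose (knave) says "We are all the same type" - this is FALSE (a lie) because Bob and Tara are knights and Rose and Leo are knaves.
- Bob (knight) says "Rose is a liar" - this is TRUE because Rose is a knave.
- Leo (knave) says "Rose tells the truth" - this is FALSE (a lie) because Rose is a knave.
- Tara (knight) says "At least one of us is a knave" - this is TRUE because Rose and Leo are knaves.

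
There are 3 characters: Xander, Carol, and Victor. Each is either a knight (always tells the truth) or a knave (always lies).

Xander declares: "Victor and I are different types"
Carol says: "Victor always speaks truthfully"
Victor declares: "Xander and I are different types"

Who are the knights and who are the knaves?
Xander is a knave.
Carol is a knave.
Victor is a knave.

Verification:
- Xander (knave) says "Victor and I are different types" - this is FALSE (a lie) because Xander is a knave and Victor is a knave.
- Carol (knave) says "Victor always speaks truthfully" - this is FALSE (a lie) because Victor is a knave.
- Victor (knave) says "Xander and I are different types" - this is FALSE (a lie) because Victor is a knave and Xander is a knave.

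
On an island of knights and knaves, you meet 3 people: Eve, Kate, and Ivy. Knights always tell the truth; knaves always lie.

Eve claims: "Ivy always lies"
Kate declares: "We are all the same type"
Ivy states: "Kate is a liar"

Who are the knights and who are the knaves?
Eve is a knave.
Kate is a knave.
Ivy is a knight.

Verification:
- Eve (knave) says "Ivy always lies" - this is FALSE (a lie) because Ivy is a knight.
- Kate (knave) says "We are all the same type" - this is FALSE (a lie) because Ivy is a knight and Eve and Kate are knaves.
- Ivy (knight) says "Kate is a liar" - this is TRUE because Kate is a knave.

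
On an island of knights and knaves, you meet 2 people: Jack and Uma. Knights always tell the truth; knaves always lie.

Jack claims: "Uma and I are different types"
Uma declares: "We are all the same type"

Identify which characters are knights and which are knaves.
Jack is a knight.
Uma is a knave.

Verification:
- Jack (knight) says "Uma and I are different types" - this is TRUE because Jack is a knight and Uma is a knave.
- Uma (knave) says "We are all the same type" - this is FALSE (a lie) because Jack is a knight and Uma is a knave.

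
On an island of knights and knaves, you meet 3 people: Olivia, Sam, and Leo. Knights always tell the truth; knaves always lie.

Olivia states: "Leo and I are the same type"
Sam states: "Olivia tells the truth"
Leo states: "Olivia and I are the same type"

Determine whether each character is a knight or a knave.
Olivia is a knight.
Sam is a knight.
Leo is a knight.

Verification:
- Olivia (knight) says "Leo and I are the same type" - this is TRUE because Olivia is a knight and Leo is a knight.
- Sam (knight) says "Olivia tells the truth" - this is TRUE because Olivia is a knight.
- Leo (knight) says "Olivia and I are the same type" - this is TRUE because Leo is a knight and Olivia is a knight.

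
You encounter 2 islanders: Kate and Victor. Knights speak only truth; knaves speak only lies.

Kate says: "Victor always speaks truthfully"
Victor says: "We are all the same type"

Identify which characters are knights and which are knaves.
Kate is a knight.
Victor is a knight.

Verification:
- Kate (knight) says "Victor always speaks truthfully" - this is TRUE because Victor is a knight.
- Victor (knight) says "We are all the same type" - this is TRUE because Kate and Victor are knights.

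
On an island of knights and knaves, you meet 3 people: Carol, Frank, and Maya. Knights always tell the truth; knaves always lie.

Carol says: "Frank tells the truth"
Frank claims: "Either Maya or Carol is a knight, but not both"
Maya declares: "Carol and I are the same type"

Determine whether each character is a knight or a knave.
Carol is a knight.
Frank is a knight.
Maya is a knave.

Verification:
- Carol (knight) says "Frank tells the truth" - this is TRUE because Frank is a knight.
- Frank (knight) says "Either Maya or Carol is a knight, but not both" - this is TRUE because Maya is a knave and Carol is a knight.
- Maya (knave) says "Carol and I are the same type" - this is FALSE (a lie) because Maya is a knave and Carol is a knight.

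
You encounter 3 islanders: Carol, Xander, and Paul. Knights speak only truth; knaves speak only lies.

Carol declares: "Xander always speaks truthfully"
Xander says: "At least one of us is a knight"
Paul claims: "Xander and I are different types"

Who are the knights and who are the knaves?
Carol is a knave.
Xander is a knave.
Paul is a knave.

Verification:
- Carol (knave) says "Xander always speaks truthfully" - this is FALSE (a lie) because Xander is a knave.
- Xander (knave) says "At least one of us is a knight" - this is FALSE (a lie) because no one is a knight.
- Paul (knave) says "Xander and I are different types" - this is FALSE (a lie) because Paul is a knave and Xander is a knave.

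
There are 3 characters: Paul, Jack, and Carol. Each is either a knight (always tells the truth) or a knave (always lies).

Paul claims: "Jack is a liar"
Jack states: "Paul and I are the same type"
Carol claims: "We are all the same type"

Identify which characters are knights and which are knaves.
Paul is a knight.
Jack is a knave.
Carol is a knave.

Verification:
- Paul (knight) says "Jack is a liar" - this is TRUE because Jack is a knave.
- Jack (knave) says "Paul and I are the same type" - this is FALSE (a lie) because Jack is a knave and Paul is a knight.
- Carol (knave) says "We are all the same type" - this is FALSE (a lie) because Paul is a knight and Jack and Carol are knaves.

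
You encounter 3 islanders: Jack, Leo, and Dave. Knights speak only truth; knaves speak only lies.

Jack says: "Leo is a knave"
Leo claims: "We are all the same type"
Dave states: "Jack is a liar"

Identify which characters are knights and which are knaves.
Jack is a knight.
Leo is a knave.
Dave is a knave.

Verification:
- Jack (knight) says "Leo is a knave" - this is TRUE because Leo is a knave.
- Leo (knave) says "We are all the same type" - this is FALSE (a lie) because Jack is a knight and Leo and Dave are knaves.
- Dave (knave) says "Jack is a liar" - this is FALSE (a lie) because Jack is a knight.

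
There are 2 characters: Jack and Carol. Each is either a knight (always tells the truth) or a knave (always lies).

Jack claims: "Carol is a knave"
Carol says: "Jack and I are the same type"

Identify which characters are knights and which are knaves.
Jack is a knight.
Carol is a knave.

Verification:
- Jack (knight) says "Carol is a knave" - this is TRUE because Carol is a knave.
- Carol (knave) says "Jack and I are the same type" - this is FALSE (a lie) because Carol is a knave and Jack is a knight.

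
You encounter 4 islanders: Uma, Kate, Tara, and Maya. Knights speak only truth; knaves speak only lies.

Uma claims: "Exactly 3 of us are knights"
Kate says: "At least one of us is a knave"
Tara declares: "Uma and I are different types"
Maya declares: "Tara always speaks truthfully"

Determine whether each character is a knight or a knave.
Uma is a knave.
Kate is a knight.
Tara is a knave.
Maya is a knave.

Verification:
- Uma (knave) says "Exactly 3 of us are knights" - this is FALSE (a lie) because there are 1 knights.
- Kate (knight) says "At least one of us is a knave" - this is TRUE because Uma, Tara, and Maya are knaves.
- Tara (knave) says "Uma and I are different types" - this is FALSE (a lie) because Tara is a knave and Uma is a knave.
- Maya (knave) says "Tara always speaks truthfully" - this is FALSE (a lie) because Tara is a knave.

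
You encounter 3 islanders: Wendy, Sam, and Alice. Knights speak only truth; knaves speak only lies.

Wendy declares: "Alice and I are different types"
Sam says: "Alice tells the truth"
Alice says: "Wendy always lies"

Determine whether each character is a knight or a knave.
Wendy is a knight.
Sam is a knave.
Alice is a knave.

Verification:
- Wendy (knight) says "Alice and I are different types" - this is TRUE because Wendy is a knight and Alice is a knave.
- Sam (knave) says "Alice tells the truth" - this is FALSE (a lie) because Alice is a knave.
- Alice (knave) says "Wendy always lies" - this is FALSE (a lie) because Wendy is a knight.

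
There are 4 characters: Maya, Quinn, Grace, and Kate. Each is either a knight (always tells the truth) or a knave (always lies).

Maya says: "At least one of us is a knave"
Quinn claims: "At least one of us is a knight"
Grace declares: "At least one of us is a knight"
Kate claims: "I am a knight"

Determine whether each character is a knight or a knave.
Maya is a knight.
Quinn is a knight.
Grace is a knight.
Kate is a knave.

Verification:
- Maya (knight) says "At least one of us is a knave" - this is TRUE because Kate is a knave.
- Quinn (knight) says "At least one of us is a knight" - this is TRUE because Maya, Quinn, and Grace are knights.
- Grace (knight) says "At least one of us is a knight" - this is TRUE because Maya, Quinn, and Grace are knights.
- Kate (knave) says "I am a knight" - this is FALSE (a lie) because Kate is a knave.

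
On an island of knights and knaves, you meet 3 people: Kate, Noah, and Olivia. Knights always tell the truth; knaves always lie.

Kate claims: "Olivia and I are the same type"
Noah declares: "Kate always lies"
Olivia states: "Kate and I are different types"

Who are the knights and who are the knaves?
Kate is a knave.
Noah is a knight.
Olivia is a knight.

Verification:
- Kate (knave) says "Olivia and I are the same type" - this is FALSE (a lie) because Kate is a knave and Olivia is a knight.
- Noah (knight) says "Kate always lies" - this is TRUE because Kate is a knave.
- Olivia (knight) says "Kate and I are different types" - this is TRUE because Olivia is a knight and Kate is a knave.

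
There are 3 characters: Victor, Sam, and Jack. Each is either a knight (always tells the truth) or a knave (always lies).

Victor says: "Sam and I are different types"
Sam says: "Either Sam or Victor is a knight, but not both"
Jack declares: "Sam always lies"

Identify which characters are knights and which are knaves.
Victor is a knave.
Sam is a knave.
Jack is a knight.

Verification:
- Victor (knave) says "Sam and I are different types" - this is FALSE (a lie) because Victor is a knave and Sam is a knave.
- Sam (knave) says "Either Sam or Victor is a knight, but not both" - this is FALSE (a lie) because Sam is a knave and Victor is a knave.
- Jack (knight) says "Sam always lies" - this is TRUE because Sam is a knave.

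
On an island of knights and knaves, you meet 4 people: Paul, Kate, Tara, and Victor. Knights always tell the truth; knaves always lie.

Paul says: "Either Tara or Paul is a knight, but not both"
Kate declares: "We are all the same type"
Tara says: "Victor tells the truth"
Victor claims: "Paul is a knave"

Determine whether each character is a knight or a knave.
Paul is a knight.
Kate is a knave.
Tara is a knave.
Victor is a knave.

Verification:
- Paul (knight) says "Either Tara or Paul is a knight, but not both" - this is TRUE because Tara is a knave and Paul is a knight.
- Kate (knave) says "We are all the same type" - this is FALSE (a lie) because Paul is a knight and Kate, Tara, and Victor are knaves.
- Tara (knave) says "Victor tells the truth" - this is FALSE (a lie) because Victor is a knave.
- Victor (knave) says "Paul is a knave" - this is FALSE (a lie) because Paul is a knight.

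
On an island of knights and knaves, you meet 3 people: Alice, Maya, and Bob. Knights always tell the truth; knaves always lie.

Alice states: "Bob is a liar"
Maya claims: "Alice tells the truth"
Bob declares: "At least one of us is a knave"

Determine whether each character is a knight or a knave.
Alice is a knave.
Maya is a knave.
Bob is a knight.

Verification:
- Alice (knave) says "Bob is a liar" - this is FALSE (a lie) because Bob is a knight.
- Maya (knave) says "Alice tells the truth" - this is FALSE (a lie) because Alice is a knave.
- Bob (knight) says "At least one of us is a knave" - this is TRUE because Alice and Maya are knaves.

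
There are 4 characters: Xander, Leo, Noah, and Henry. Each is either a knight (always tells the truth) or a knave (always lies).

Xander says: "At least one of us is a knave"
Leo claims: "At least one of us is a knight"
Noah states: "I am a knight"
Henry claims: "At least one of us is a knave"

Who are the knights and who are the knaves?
Xander is a knight.
Leo is a knight.
Noah is a knave.
Henry is a knight.

Verification:
- Xander (knight) says "At least one of us is a knave" - this is TRUE because Noah is a knave.
- Leo (knight) says "At least one of us is a knight" - this is TRUE because Xander, Leo, and Henry are knights.
- Noah (knave) says "I am a knight" - this is FALSE (a lie) because Noah is a knave.
- Henry (knight) says "At least one of us is a knave" - this is TRUE because Noah is a knave.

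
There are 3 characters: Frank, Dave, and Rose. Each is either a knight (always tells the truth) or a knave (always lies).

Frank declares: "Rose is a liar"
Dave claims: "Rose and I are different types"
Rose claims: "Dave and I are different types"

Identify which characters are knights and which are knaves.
Frank is a knight.
Dave is a knave.
Rose is a knave.

Verification:
- Frank (knight) says "Rose is a liar" - this is TRUE because Rose is a knave.
- Dave (knave) says "Rose and I are different types" - this is FALSE (a lie) because Dave is a knave and Rose is a knave.
- Rose (knave) says "Dave and I are different types" - this is FALSE (a lie) because Rose is a knave and Dave is a knave.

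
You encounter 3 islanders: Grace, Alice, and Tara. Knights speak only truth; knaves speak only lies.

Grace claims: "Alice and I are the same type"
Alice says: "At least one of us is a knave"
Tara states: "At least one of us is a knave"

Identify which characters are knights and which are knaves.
Grace is a knave.
Alice is a knight.
Tara is a knight.

Verification:
- Grace (knave) says "Alice and I are the same type" - this is FALSE (a lie) because Grace is a knave and Alice is a knight.
- Alice (knight) says "At least one of us is a knave" - this is TRUE because Grace is a knave.
- Tara (knight) says "At least one of us is a knave" - this is TRUE because Grace is a knave.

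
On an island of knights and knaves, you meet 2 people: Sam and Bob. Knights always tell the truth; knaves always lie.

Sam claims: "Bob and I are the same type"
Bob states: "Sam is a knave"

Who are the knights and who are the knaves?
Sam is a knave.
Bob is a knight.

Verification:
- Sam (knave) says "Bob and I are the same type" - this is FALSE (a lie) because Sam is a knave and Bob is a knight.
- Bob (knight) says "Sam is a knave" - this is TRUE because Sam is a knave.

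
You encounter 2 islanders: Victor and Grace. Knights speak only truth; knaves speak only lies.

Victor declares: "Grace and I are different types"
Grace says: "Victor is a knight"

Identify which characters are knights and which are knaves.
Victor is a knave.
Grace is a knave.

Verification:
- Victor (knave) says "Grace and I are different types" - this is FALSE (a lie) because Victor is a knave and Grace is a knave.
- Grace (knave) says "Victor is a knight" - this is FALSE (a lie) because Victor is a knave.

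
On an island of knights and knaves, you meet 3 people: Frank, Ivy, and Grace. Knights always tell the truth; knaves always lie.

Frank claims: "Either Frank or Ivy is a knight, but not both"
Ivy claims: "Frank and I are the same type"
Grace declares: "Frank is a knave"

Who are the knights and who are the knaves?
Frank is a knight.
Ivy is a knave.
Grace is a knave.

Verification:
- Frank (knight) says "Either Frank or Ivy is a knight, but not both" - this is TRUE because Frank is a knight and Ivy is a knave.
- Ivy (knave) says "Frank and I are the same type" - this is FALSE (a lie) because Ivy is a knave and Frank is a knight.
- Grace (knave) says "Frank is a knave" - this is FALSE (a lie) because Frank is a knight.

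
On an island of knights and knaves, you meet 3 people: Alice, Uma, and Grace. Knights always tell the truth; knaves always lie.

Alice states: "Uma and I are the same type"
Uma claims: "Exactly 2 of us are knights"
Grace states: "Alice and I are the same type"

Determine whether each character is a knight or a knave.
Alice is a knight.
Uma is a knight.
Grace is a knave.

Verification:
- Alice (knight) says "Uma and I are the same type" - this is TRUE because Alice is a knight and Uma is a knight.
- Uma (knight) says "Exactly 2 of us are knights" - this is TRUE because there are 2 knights.
- Grace (knave) says "Alice and I are the same type" - this is FALSE (a lie) because Grace is a knave and Alice is a knight.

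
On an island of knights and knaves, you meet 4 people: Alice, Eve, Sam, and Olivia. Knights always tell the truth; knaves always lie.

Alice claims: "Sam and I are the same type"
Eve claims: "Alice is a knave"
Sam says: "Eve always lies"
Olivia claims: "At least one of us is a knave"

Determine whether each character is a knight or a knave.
Alice is a knight.
Eve is a knave.
Sam is a knight.
Olivia is a knight.

Verification:
- Alice (knight) says "Sam and I are the same type" - this is TRUE because Alice is a knight and Sam is a knight.
- Eve (knave) says "Alice is a knave" - this is FALSE (a lie) because Alice is a knight.
- Sam (knight) says "Eve always lies" - this is TRUE because Eve is a knave.
- Olivia (knight) says "At least one of us is a knave" - this is TRUE because Eve is a knave.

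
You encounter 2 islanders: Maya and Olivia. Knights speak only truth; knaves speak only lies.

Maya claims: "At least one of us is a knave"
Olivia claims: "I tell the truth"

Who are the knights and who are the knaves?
Maya is a knight.
Olivia is a knave.

Verification:
- Maya (knight) says "At least one of us is a knave" - this is TRUE because Olivia is a knave.
- Olivia (knave) says "I tell the truth" - this is FALSE (a lie) because Olivia is a knave.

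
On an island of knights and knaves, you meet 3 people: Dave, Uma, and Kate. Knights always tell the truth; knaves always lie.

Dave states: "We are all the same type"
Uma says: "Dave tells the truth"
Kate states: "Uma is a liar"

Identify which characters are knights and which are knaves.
Dave is a knave.
Uma is a knave.
Kate is a knight.

Verification:
- Dave (knave) says "We are all the same type" - this is FALSE (a lie) because Kate is a knight and Dave and Uma are knaves.
- Uma (knave) says "Dave tells the truth" - this is FALSE (a lie) because Dave is a knave.
- Kate (knight) says "Uma is a liar" - this is TRUE because Uma is a knave.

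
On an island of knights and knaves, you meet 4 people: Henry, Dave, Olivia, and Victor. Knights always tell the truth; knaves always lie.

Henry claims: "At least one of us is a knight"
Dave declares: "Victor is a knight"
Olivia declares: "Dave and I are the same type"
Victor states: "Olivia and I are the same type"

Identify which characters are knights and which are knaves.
Henry is a knight.
Dave is a knight.
Olivia is a knight.
Victor is a knight.

Verification:
- Henry (knight) says "At least one of us is a knight" - this is TRUE because Henry, Dave, Olivia, and Victor are knights.
- Dave (knight) says "Victor is a knight" - this is TRUE because Victor is a knight.
- Olivia (knight) says "Dave and I are the same type" - this is TRUE because Olivia is a knight and Dave is a knight.
- Victor (knight) says "Olivia and I are the same type" - this is TRUE because Victor is a knight and Olivia is a knight.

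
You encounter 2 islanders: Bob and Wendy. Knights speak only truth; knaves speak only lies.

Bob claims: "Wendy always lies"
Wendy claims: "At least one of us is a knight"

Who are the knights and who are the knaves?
Bob is a knave.
Wendy is a knight.

Verification:
- Bob (knave) says "Wendy always lies" - this is FALSE (a lie) because Wendy is a knight.
- Wendy (knight) says "At least one of us is a knight" - this is TRUE because Wendy is a knight.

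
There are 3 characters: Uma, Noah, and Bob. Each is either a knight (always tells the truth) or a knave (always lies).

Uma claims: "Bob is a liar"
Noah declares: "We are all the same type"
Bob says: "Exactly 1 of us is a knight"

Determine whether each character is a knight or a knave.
Uma is a knave.
Noah is a knave.
Bob is a knight.

Verification:
- Uma (knave) says "Bob is a liar" - this is FALSE (a lie) because Bob is a knight.
- Noah (knave) says "We are all the same type" - this is FALSE (a lie) because Bob is a knight and Uma and Noah are knaves.
- Bob (knight) says "Exactly 1 of us is a knight" - this is TRUE because there are 1 knights.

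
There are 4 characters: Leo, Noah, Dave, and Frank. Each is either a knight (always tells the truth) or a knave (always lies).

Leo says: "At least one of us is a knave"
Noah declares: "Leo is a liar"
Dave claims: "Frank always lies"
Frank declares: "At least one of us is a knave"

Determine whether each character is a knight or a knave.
Leo is a knight.
Noah is a knave.
Dave is a knave.
Frank is a knight.

Verification:
- Leo (knight) says "At least one of us is a knave" - this is TRUE because Noah and Dave are knaves.
- Noah (knave) says "Leo is a liar" - this is FALSE (a lie) because Leo is a knight.
- Dave (knave) says "Frank always lies" - this is FALSE (a lie) because Frank is a knight.
- Frank (knight) says "At least one of us is a knave" - this is TRUE because Noah and Dave are knaves.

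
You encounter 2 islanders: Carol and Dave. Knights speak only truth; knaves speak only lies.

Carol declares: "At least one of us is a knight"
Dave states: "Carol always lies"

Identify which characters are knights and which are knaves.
Carol is a knight.
Dave is a knave.

Verification:
- Carol (knight) says "At least one of us is a knight" - this is TRUE because Carol is a knight.
- Dave (knave) says "Carol always lies" - this is FALSE (a lie) because Carol is a knight.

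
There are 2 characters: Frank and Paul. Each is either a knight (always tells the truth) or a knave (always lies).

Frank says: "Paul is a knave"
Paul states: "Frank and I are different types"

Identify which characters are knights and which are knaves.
Frank is a knave.
Paul is a knight.

Verification:
- Frank (knave) says "Paul is a knave" - this is FALSE (a lie) because Paul is a knight.
- Paul (knight) says "Frank and I are different types" - this is TRUE because Paul is a knight and Frank is a knave.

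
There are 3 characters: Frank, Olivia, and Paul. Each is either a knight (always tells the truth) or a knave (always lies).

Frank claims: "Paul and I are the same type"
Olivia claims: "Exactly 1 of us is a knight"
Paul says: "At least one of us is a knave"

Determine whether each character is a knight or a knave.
Frank is a knight.
Olivia is a knave.
Paul is a knight.

Verification:
- Frank (knight) says "Paul and I are the same type" - this is TRUE because Frank is a knight and Paul is a knight.
- Olivia (knave) says "Exactly 1 of us is a knight" - this is FALSE (a lie) because there are 2 knights.
- Paul (knight) says "At least one of us is a knave" - this is TRUE because Olivia is a knave.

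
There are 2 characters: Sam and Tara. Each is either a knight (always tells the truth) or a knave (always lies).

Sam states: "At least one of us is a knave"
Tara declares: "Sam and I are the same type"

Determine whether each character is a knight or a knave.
Sam is a knight.
Tara is a knave.

Verification:
- Sam (knight) says "At least one of us is a knave" - this is TRUE because Tara is a knave.
- Tara (knave) says "Sam and I are the same type" - this is FALSE (a lie) because Tara is a knave and Sam is a knight.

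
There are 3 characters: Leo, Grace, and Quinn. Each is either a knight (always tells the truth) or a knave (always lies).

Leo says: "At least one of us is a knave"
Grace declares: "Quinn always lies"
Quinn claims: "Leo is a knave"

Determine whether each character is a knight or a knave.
Leo is a knight.
Grace is a knight.
Quinn is a knave.

Verification:
- Leo (knight) says "At least one of us is a knave" - this is TRUE because Quinn is a knave.
- Grace (knight) says "Quinn always lies" - this is TRUE because Quinn is a knave.
- Quinn (knave) says "Leo is a knave" - this is FALSE (a lie) because Leo is a knight.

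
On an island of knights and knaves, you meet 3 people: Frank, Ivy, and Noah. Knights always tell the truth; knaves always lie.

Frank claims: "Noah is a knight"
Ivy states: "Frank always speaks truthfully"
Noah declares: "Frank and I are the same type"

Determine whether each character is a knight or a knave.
Frank is a knight.
Ivy is a knight.
Noah is a knight.

Verification:
- Frank (knight) says "Noah is a knight" - this is TRUE because Noah is a knight.
- Ivy (knight) says "Frank always speaks truthfully" - this is TRUE because Frank is a knight.
- Noah (knight) says "Frank and I are the same type" - this is TRUE because Noah is a knight and Frank is a knight.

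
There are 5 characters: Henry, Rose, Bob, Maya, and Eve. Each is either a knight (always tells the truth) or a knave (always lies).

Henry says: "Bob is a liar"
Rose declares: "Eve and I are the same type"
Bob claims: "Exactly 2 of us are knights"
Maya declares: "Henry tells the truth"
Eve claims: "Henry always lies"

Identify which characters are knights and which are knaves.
Henry is a knave.
Rose is a knave.
Bob is a knight.
Maya is a knave.
Eve is a knight.

Verification:
- Henry (knave) says "Bob is a liar" - this is FALSE (a lie) because Bob is a knight.
- Rose (knave) says "Eve and I are the same type" - this is FALSE (a lie) because Rose is a knave and Eve is a knight.
- Bob (knight) says "Exactly 2 of us are knights" - this is TRUE because there are 2 knights.
- Maya (knave) says "Henry tells the truth" - this is FALSE (a lie) because Henry is a knave.
- Eve (knight) says "Henry always lies" - this is TRUE because Henry is a knave.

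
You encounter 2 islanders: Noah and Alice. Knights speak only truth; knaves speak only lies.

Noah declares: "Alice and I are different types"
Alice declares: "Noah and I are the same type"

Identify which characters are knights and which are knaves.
Noah is a knight.
Alice is a knave.

Verification:
- Noah (knight) says "Alice and I are different types" - this is TRUE because Noah is a knight and Alice is a knave.
- Alice (knave) says "Noah and I are the same type" - this is FALSE (a lie) because Alice is a knave and Noah is a knight.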